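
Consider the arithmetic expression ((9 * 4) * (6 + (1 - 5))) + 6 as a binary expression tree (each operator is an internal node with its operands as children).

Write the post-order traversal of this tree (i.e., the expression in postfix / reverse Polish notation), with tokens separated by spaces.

9 4 * 6 1 5 - + * 6 +

Post-order on an expression tree gives postfix notation: for each operator, emit left operand, right operand, then the operator.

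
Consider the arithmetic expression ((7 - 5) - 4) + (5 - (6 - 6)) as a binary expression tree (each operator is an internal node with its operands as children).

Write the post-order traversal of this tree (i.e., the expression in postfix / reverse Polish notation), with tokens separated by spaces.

7 5 - 4 - 5 6 6 - - +

Post-order on an expression tree gives postfix notation: for each operator, emit left operand, right operand, then the operator.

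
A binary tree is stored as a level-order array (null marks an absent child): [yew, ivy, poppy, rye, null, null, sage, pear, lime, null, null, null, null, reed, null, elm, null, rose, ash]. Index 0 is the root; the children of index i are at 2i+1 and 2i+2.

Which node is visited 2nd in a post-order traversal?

Post-order visits the left subtree, then the right subtree, then the node.
At yew: go left to ivy.
  At ivy: go left to rye.
    At rye: go left to pear.
      At pear: go left to elm.
        elm is a leaf — visit elm.
      At pear: no right child.
      Visit pear.
    At rye: go right to lime.
      At lime: go left to rose.
        rose is a leaf — visit rose.
      At lime: go right to ash.
        ash is a leaf — visit ash.
      Visit lime.
    Visit rye.
  At ivy: no right child.
  Visit ivy.
At yew: go right to poppy.
  At poppy: no left child.
  At poppy: go right to sage.
    At sage: go left to reed.
      reed is a leaf — visit reed.
    At sage: no right child.
    Visit sage.
  Visit poppy.
Visit yew.
Full post-order sequence: elm, pear, rose, ash, lime, rye, ivy, reed, sage, poppy, yew.

pear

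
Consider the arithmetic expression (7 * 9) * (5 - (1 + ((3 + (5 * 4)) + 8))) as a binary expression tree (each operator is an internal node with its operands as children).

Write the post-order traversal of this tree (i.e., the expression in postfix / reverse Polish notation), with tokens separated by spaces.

Post-order on an expression tree gives postfix notation: for each operator, emit left operand, right operand, then the operator.

7 9 * 5 1 3 5 4 * + 8 + + - *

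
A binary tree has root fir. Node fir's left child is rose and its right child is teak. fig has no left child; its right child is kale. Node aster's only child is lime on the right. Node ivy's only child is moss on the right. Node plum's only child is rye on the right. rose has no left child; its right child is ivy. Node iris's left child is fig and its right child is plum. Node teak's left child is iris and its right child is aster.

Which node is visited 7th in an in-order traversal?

In-order visits the left subtree, then the node, then the right subtree.
At fir: go left to rose.
  At rose: no left child.
  Visit rose.
  At rose: go right to ivy.
    At ivy: no left child.
    Visit ivy.
    At ivy: go right to moss.
      moss is a leaf — visit moss.
Visit fir.
At fir: go right to teak.
  At teak: go left to iris.
    At iris: go left to fig.
      At fig: no left child.
      Visit fig.
      At fig: go right to kale.
        kale is a leaf — visit kale.
    Visit iris.
    At iris: go right to plum.
      At plum: no left child.
      Visit plum.
      At plum: go right to rye.
        rye is a leaf — visit rye.
  Visit teak.
  At teak: go right to aster.
    At aster: no left child.
    Visit aster.
    At aster: go right to lime.
      lime is a leaf — visit lime.
Full in-order sequence: rose, ivy, moss, fir, fig, kale, iris, plum, rye, teak, aster, lime.

iris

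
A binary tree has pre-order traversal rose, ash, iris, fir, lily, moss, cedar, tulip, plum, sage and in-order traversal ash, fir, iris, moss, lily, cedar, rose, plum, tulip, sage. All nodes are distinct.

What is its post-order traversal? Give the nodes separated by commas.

fir, moss, cedar, lily, iris, ash, plum, sage, tulip, rose

The first element of pre-order is the root; it splits in-order into left and right subtrees.
Root rose: left subtree has 6 nodes {ash, fir, iris, moss, lily, cedar}, right has 3 {plum, tulip, sage}.
  Root ash: left subtree has 0 nodes { }, right has 5 {fir, iris, moss, lily, cedar}.
    Root iris: left subtree has 1 node {fir}, right has 3 {moss, lily, cedar}.
      Root lily: left subtree has 1 node {moss}, right has 1 {cedar}.
  Root tulip: left subtree has 1 node {plum}, right has 1 {sage}.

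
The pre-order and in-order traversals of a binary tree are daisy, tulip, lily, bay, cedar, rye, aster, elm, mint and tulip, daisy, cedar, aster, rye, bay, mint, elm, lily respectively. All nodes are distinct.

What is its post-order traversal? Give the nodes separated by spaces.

tulip aster rye cedar mint elm bay lily daisy

The first element of pre-order is the root; it splits in-order into left and right subtrees.
Root daisy: left subtree has 1 node {tulip}, right has 7 {cedar, aster, rye, bay, mint, elm, lily}.
  Root lily: left subtree has 6 nodes {cedar, aster, rye, bay, mint, elm}, right has 0 { }.
    Root bay: left subtree has 3 nodes {cedar, aster, rye}, right has 2 {mint, elm}.
      Root cedar: left subtree has 0 nodes { }, right has 2 {aster, rye}.
        Root rye: left subtree has 1 node {aster}, right has 0 { }.
      Root elm: left subtree has 1 node {mint}, right has 0 { }.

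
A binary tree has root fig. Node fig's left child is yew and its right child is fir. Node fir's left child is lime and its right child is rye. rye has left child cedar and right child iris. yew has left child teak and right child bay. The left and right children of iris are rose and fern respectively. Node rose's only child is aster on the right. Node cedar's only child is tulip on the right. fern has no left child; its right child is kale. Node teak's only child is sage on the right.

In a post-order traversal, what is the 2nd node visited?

teak

Post-order visits the left subtree, then the right subtree, then the node.
At fig: go left to yew.
  At yew: go left to teak.
    At teak: no left child.
    At teak: go right to sage.
      sage is a leaf — visit sage.
    Visit teak.
  At yew: go right to bay.
    bay is a leaf — visit bay.
  Visit yew.
At fig: go right to fir.
  At fir: go left to lime.
    lime is a leaf — visit lime.
  At fir: go right to rye.
    At rye: go left to cedar.
      At cedar: no left child.
      At cedar: go right to tulip.
        tulip is a leaf — visit tulip.
      Visit cedar.
    At rye: go right to iris.
      At iris: go left to rose.
        At rose: no left child.
        At rose: go right to aster.
          aster is a leaf — visit aster.
        Visit rose.
      At iris: go right to fern.
        At fern: no left child.
        At fern: go right to kale.
          kale is a leaf — visit kale.
        Visit fern.
      Visit iris.
    Visit rye.
  Visit fir.
Visit fig.
Full post-order sequence: sage, teak, bay, yew, lime, tulip, cedar, aster, rose, kale, fern, iris, rye, fir, fig.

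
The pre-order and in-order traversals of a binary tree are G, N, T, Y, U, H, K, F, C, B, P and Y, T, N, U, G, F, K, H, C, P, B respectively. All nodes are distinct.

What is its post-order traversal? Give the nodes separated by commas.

The first element of pre-order is the root; it splits in-order into left and right subtrees.
Root G: left subtree has 4 nodes {Y, T, N, U}, right has 6 {F, K, H, C, P, B}.
  Root N: left subtree has 2 nodes {Y, T}, right has 1 {U}.
    Root T: left subtree has 1 node {Y}, right has 0 { }.
  Root H: left subtree has 2 nodes {F, K}, right has 3 {C, P, B}.
    Root K: left subtree has 1 node {F}, right has 0 { }.
    Root C: left subtree has 0 nodes { }, right has 2 {P, B}.
      Root B: left subtree has 1 node {P}, right has 0 { }.

Y, T, U, N, F, K, P, B, C, H, G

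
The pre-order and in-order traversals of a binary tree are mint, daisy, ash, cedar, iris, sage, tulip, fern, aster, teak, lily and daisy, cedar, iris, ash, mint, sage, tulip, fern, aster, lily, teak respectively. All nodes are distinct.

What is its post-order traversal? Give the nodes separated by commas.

iris, cedar, ash, daisy, lily, teak, aster, fern, tulip, sage, mint

The first element of pre-order is the root; it splits in-order into left and right subtrees.
Root mint: left subtree has 4 nodes {daisy, cedar, iris, ash}, right has 6 {sage, tulip, fern, aster, lily, teak}.
  Root daisy: left subtree has 0 nodes { }, right has 3 {cedar, iris, ash}.
    Root ash: left subtree has 2 nodes {cedar, iris}, right has 0 { }.
      Root cedar: left subtree has 0 nodes { }, right has 1 {iris}.
  Root sage: left subtree has 0 nodes { }, right has 5 {tulip, fern, aster, lily, teak}.
    Root tulip: left subtree has 0 nodes { }, right has 4 {fern, aster, lily, teak}.
      Root fern: left subtree has 0 nodes { }, right has 3 {aster, lily, teak}.
        Root aster: left subtree has 0 nodes { }, right has 2 {lily, teak}.
          Root teak: left subtree has 1 node {lily}, right has 0 { }.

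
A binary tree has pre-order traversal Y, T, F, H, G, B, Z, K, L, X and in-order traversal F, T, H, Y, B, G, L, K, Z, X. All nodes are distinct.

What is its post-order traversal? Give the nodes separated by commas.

F, H, T, B, L, K, X, Z, G, Y

The first element of pre-order is the root; it splits in-order into left and right subtrees.
Root Y: left subtree has 3 nodes {F, T, H}, right has 6 {B, G, L, K, Z, X}.
  Root T: left subtree has 1 node {F}, right has 1 {H}.
  Root G: left subtree has 1 node {B}, right has 4 {L, K, Z, X}.
    Root Z: left subtree has 2 nodes {L, K}, right has 1 {X}.
      Root K: left subtree has 1 node {L}, right has 0 { }.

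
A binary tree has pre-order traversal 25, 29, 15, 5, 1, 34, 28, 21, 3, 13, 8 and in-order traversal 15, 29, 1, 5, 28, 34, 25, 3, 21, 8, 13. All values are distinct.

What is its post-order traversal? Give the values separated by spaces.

15 1 28 34 5 29 3 8 13 21 25

The first element of pre-order is the root; it splits in-order into left and right subtrees.
Root 25: left subtree has 6 nodes {15, 29, 1, 5, 28, 34}, right has 4 {3, 21, 8, 13}.
  Root 29: left subtree has 1 node {15}, right has 4 {1, 5, 28, 34}.
    Root 5: left subtree has 1 node {1}, right has 2 {28, 34}.
      Root 34: left subtree has 1 node {28}, right has 0 { }.
  Root 21: left subtree has 1 node {3}, right has 2 {8, 13}.
    Root 13: left subtree has 1 node {8}, right has 0 { }.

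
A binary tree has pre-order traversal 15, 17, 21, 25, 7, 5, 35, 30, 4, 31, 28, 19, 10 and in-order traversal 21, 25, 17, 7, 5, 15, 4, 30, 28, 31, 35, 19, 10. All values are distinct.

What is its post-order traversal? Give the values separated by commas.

25, 21, 5, 7, 17, 4, 28, 31, 30, 10, 19, 35, 15

The first element of pre-order is the root; it splits in-order into left and right subtrees.
Root 15: left subtree has 5 nodes {21, 25, 17, 7, 5}, right has 7 {4, 30, 28, 31, 35, 19, 10}.
  Root 17: left subtree has 2 nodes {21, 25}, right has 2 {7, 5}.
    Root 21: left subtree has 0 nodes { }, right has 1 {25}.
    Root 7: left subtree has 0 nodes { }, right has 1 {5}.
  Root 35: left subtree has 4 nodes {4, 30, 28, 31}, right has 2 {19, 10}.
    Root 30: left subtree has 1 node {4}, right has 2 {28, 31}.
      Root 31: left subtree has 1 node {28}, right has 0 { }.
    Root 19: left subtree has 0 nodes { }, right has 1 {10}.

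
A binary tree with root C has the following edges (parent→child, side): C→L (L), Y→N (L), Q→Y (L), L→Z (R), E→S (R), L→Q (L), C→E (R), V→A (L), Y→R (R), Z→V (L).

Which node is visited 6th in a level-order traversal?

Level-order visits nodes level by level from the root, left to right within each level.
Level 0: C
Level 1: L, E
Level 2: Q, Z, S
Level 3: Y, V
Level 4: N, R, A
Full level-order sequence: C, L, E, Q, Z, S, Y, V, N, R, A.

S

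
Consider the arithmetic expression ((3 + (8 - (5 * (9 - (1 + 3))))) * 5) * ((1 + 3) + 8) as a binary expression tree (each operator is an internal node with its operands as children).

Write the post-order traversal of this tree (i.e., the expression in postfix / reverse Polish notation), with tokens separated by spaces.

Post-order on an expression tree gives postfix notation: for each operator, emit left operand, right operand, then the operator.

3 8 5 9 1 3 + - * - + 5 * 1 3 + 8 + *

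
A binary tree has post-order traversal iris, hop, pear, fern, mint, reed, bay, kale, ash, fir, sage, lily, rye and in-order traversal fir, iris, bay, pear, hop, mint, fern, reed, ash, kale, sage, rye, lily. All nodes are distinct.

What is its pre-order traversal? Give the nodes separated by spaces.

rye sage fir ash bay iris reed mint pear hop fern kale lily

The last element of post-order is the root; it splits in-order into left and right subtrees.
Root rye: left subtree has 11 nodes {fir, iris, bay, pear, hop, mint, fern, reed, ash, kale, sage}, right has 1 {lily}.
  Root sage: left subtree has 10 nodes {fir, iris, bay, pear, hop, mint, fern, reed, ash, kale}, right has 0 { }.
    Root fir: left subtree has 0 nodes { }, right has 9 {iris, bay, pear, hop, mint, fern, reed, ash, kale}.
      Root ash: left subtree has 7 nodes {iris, bay, pear, hop, mint, fern, reed}, right has 1 {kale}.
        Root bay: left subtree has 1 node {iris}, right has 5 {pear, hop, mint, fern, reed}.
          Root reed: left subtree has 4 nodes {pear, hop, mint, fern}, right has 0 { }.
            Root mint: left subtree has 2 nodes {pear, hop}, right has 1 {fern}.
              Root pear: left subtree has 0 nodes { }, right has 1 {hop}.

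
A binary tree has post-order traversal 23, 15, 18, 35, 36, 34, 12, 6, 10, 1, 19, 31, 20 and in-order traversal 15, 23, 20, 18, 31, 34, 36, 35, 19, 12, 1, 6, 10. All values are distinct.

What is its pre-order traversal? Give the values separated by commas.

The last element of post-order is the root; it splits in-order into left and right subtrees.
Root 20: left subtree has 2 nodes {15, 23}, right has 10 {18, 31, 34, 36, 35, 19, 12, 1, 6, 10}.
  Root 15: left subtree has 0 nodes { }, right has 1 {23}.
  Root 31: left subtree has 1 node {18}, right has 8 {34, 36, 35, 19, 12, 1, 6, 10}.
    Root 19: left subtree has 3 nodes {34, 36, 35}, right has 4 {12, 1, 6, 10}.
      Root 34: left subtree has 0 nodes { }, right has 2 {36, 35}.
        Root 36: left subtree has 0 nodes { }, right has 1 {35}.
      Root 1: left subtree has 1 node {12}, right has 2 {6, 10}.
        Root 10: left subtree has 1 node {6}, right has 0 { }.

20, 15, 23, 31, 18, 19, 34, 36, 35, 1, 12, 10, 6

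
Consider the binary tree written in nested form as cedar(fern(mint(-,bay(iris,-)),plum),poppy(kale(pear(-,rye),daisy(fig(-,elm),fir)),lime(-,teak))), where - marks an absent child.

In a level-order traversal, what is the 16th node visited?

elm

Level-order visits nodes level by level from the root, left to right within each level.
Level 0: cedar
Level 1: fern, poppy
Level 2: mint, plum, kale, lime
Level 3: bay, pear, daisy, teak
Level 4: iris, rye, fig, fir
Level 5: elm
Full level-order sequence: cedar, fern, poppy, mint, plum, kale, lime, bay, pear, daisy, teak, iris, rye, fig, fir, elm.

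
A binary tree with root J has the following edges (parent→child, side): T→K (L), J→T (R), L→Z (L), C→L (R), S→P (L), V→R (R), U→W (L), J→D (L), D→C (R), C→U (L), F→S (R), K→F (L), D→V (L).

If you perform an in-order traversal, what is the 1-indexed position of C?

6

In-order visits the left subtree, then the node, then the right subtree.
At J: go left to D.
  At D: go left to V.
    At V: no left child.
    Visit V.
    At V: go right to R.
      R is a leaf — visit R.
  Visit D.
  At D: go right to C.
    At C: go left to U.
      At U: go left to W.
        W is a leaf — visit W.
      Visit U.
      At U: no right child.
    Visit C.
    At C: go right to L.
      At L: go left to Z.
        Z is a leaf — visit Z.
      Visit L.
      At L: no right child.
Visit J.
At J: go right to T.
  At T: go left to K.
    At K: go left to F.
      At F: no left child.
      Visit F.
      At F: go right to S.
        At S: go left to P.
          P is a leaf — visit P.
        Visit S.
        At S: no right child.
    Visit K.
    At K: no right child.
  Visit T.
  At T: no right child.
Full in-order sequence: V, R, D, W, U, C, Z, L, J, F, P, S, K, T.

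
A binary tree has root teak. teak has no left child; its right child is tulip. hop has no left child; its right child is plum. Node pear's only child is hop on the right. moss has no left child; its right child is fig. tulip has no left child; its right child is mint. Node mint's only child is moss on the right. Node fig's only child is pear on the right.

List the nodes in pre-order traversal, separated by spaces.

Pre-order visits the node, then its left subtree, then its right subtree.
Visit teak.
At teak: no left child.
At teak: go right to tulip.
  Visit tulip.
  At tulip: no left child.
  At tulip: go right to mint.
    Visit mint.
    At mint: no left child.
    At mint: go right to moss.
      Visit moss.
      At moss: no left child.
      At moss: go right to fig.
        Visit fig.
        At fig: no left child.
        At fig: go right to pear.
          Visit pear.
          At pear: no left child.
          At pear: go right to hop.
            Visit hop.
            At hop: no left child.
            At hop: go right to plum.
              plum is a leaf — visit plum.

teak tulip mint moss fig pear hop plum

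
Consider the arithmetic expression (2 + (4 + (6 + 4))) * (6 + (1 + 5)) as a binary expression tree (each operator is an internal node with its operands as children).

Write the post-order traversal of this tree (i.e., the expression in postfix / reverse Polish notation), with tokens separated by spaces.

2 4 6 4 + + + 6 1 5 + + *

Post-order on an expression tree gives postfix notation: for each operator, emit left operand, right operand, then the operator.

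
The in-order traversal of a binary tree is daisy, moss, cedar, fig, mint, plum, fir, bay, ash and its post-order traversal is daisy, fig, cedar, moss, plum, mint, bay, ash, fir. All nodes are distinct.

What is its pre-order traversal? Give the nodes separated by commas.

The last element of post-order is the root; it splits in-order into left and right subtrees.
Root fir: left subtree has 6 nodes {daisy, moss, cedar, fig, mint, plum}, right has 2 {bay, ash}.
  Root mint: left subtree has 4 nodes {daisy, moss, cedar, fig}, right has 1 {plum}.
    Root moss: left subtree has 1 node {daisy}, right has 2 {cedar, fig}.
      Root cedar: left subtree has 0 nodes { }, right has 1 {fig}.
  Root ash: left subtree has 1 node {bay}, right has 0 { }.

fir, mint, moss, daisy, cedar, fig, plum, ash, bay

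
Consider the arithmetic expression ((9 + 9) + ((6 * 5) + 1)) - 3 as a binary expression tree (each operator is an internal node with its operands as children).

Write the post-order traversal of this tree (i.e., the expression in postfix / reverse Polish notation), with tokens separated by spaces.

9 9 + 6 5 * 1 + + 3 -

Post-order on an expression tree gives postfix notation: for each operator, emit left operand, right operand, then the operator.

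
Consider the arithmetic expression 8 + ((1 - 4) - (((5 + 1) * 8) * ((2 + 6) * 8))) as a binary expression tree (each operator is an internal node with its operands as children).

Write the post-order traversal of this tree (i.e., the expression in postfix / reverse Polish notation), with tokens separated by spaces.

Post-order on an expression tree gives postfix notation: for each operator, emit left operand, right operand, then the operator.

8 1 4 - 5 1 + 8 * 2 6 + 8 * * - +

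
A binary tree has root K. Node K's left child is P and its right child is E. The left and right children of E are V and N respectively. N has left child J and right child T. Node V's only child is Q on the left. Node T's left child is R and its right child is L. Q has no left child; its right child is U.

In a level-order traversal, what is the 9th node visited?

U

Level-order visits nodes level by level from the root, left to right within each level.
Level 0: K
Level 1: P, E
Level 2: V, N
Level 3: Q, J, T
Level 4: U, R, L
Full level-order sequence: K, P, E, V, N, Q, J, T, U, R, L.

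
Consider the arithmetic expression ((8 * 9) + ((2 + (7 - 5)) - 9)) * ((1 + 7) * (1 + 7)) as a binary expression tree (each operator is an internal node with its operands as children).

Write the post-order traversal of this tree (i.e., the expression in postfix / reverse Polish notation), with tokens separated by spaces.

Post-order on an expression tree gives postfix notation: for each operator, emit left operand, right operand, then the operator.

8 9 * 2 7 5 - + 9 - + 1 7 + 1 7 + * *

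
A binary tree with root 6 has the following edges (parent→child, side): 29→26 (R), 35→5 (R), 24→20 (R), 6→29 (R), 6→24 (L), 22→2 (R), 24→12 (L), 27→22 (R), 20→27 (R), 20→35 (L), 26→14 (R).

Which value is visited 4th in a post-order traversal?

2

Post-order visits the left subtree, then the right subtree, then the node.
At 6: go left to 24.
  At 24: go left to 12.
    12 is a leaf — visit 12.
  At 24: go right to 20.
    At 20: go left to 35.
      At 35: no left child.
      At 35: go right to 5.
        5 is a leaf — visit 5.
      Visit 35.
    At 20: go right to 27.
      At 27: no left child.
      At 27: go right to 22.
        At 22: no left child.
        At 22: go right to 2.
          2 is a leaf — visit 2.
        Visit 22.
      Visit 27.
    Visit 20.
  Visit 24.
At 6: go right to 29.
  At 29: no left child.
  At 29: go right to 26.
    At 26: no left child.
    At 26: go right to 14.
      14 is a leaf — visit 14.
    Visit 26.
  Visit 29.
Visit 6.
Full post-order sequence: 12, 5, 35, 2, 22, 27, 20, 24, 14, 26, 29, 6.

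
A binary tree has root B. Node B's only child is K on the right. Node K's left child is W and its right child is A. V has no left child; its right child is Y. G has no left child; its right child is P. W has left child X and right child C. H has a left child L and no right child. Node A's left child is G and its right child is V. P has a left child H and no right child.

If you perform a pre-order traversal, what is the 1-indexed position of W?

3

Pre-order visits the node, then its left subtree, then its right subtree.
Visit B.
At B: no left child.
At B: go right to K.
  Visit K.
  At K: go left to W.
    Visit W.
    At W: go left to X.
      X is a leaf — visit X.
    At W: go right to C.
      C is a leaf — visit C.
  At K: go right to A.
    Visit A.
    At A: go left to G.
      Visit G.
      At G: no left child.
      At G: go right to P.
        Visit P.
        At P: go left to H.
          Visit H.
          At H: go left to L.
            L is a leaf — visit L.
          At H: no right child.
        At P: no right child.
    At A: go right to V.
      Visit V.
      At V: no left child.
      At V: go right to Y.
        Y is a leaf — visit Y.
Full pre-order sequence: B, K, W, X, C, A, G, P, H, L, V, Y.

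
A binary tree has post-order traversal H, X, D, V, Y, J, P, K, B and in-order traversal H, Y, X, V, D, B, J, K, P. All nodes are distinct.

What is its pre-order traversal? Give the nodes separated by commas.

The last element of post-order is the root; it splits in-order into left and right subtrees.
Root B: left subtree has 5 nodes {H, Y, X, V, D}, right has 3 {J, K, P}.
  Root Y: left subtree has 1 node {H}, right has 3 {X, V, D}.
    Root V: left subtree has 1 node {X}, right has 1 {D}.
  Root K: left subtree has 1 node {J}, right has 1 {P}.

B, Y, H, V, X, D, K, J, P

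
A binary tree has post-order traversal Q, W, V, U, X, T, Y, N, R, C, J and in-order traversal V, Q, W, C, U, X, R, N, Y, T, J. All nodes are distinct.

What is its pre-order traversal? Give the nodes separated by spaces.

J C V W Q R X U N Y T

The last element of post-order is the root; it splits in-order into left and right subtrees.
Root J: left subtree has 10 nodes {V, Q, W, C, U, X, R, N, Y, T}, right has 0 { }.
  Root C: left subtree has 3 nodes {V, Q, W}, right has 6 {U, X, R, N, Y, T}.
    Root V: left subtree has 0 nodes { }, right has 2 {Q, W}.
      Root W: left subtree has 1 node {Q}, right has 0 { }.
    Root R: left subtree has 2 nodes {U, X}, right has 3 {N, Y, T}.
      Root X: left subtree has 1 node {U}, right has 0 { }.
      Root N: left subtree has 0 nodes { }, right has 2 {Y, T}.
        Root Y: left subtree has 0 nodes { }, right has 1 {T}.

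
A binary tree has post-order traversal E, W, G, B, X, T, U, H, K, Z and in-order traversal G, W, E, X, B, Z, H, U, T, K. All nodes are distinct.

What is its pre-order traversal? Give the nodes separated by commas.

Z, X, G, W, E, B, K, H, U, T

The last element of post-order is the root; it splits in-order into left and right subtrees.
Root Z: left subtree has 5 nodes {G, W, E, X, B}, right has 4 {H, U, T, K}.
  Root X: left subtree has 3 nodes {G, W, E}, right has 1 {B}.
    Root G: left subtree has 0 nodes { }, right has 2 {W, E}.
      Root W: left subtree has 0 nodes { }, right has 1 {E}.
  Root K: left subtree has 3 nodes {H, U, T}, right has 0 { }.
    Root H: left subtree has 0 nodes { }, right has 2 {U, T}.
      Root U: left subtree has 0 nodes { }, right has 1 {T}.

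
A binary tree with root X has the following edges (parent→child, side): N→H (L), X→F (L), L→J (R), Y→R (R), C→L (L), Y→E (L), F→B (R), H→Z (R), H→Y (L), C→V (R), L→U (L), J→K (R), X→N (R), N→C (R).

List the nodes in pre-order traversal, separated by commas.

Pre-order visits the node, then its left subtree, then its right subtree.
Visit X.
At X: go left to F.
  Visit F.
  At F: no left child.
  At F: go right to B.
    B is a leaf — visit B.
At X: go right to N.
  Visit N.
  At N: go left to H.
    Visit H.
    At H: go left to Y.
      Visit Y.
      At Y: go left to E.
        E is a leaf — visit E.
      At Y: go right to R.
        R is a leaf — visit R.
    At H: go right to Z.
      Z is a leaf — visit Z.
  At N: go right to C.
    Visit C.
    At C: go left to L.
      Visit L.
      At L: go left to U.
        U is a leaf — visit U.
      At L: go right to J.
        Visit J.
        At J: no left child.
        At J: go right to K.
          K is a leaf — visit K.
    At C: go right to V.
      V is a leaf — visit V.

X, F, B, N, H, Y, E, R, Z, C, L, U, J, K, V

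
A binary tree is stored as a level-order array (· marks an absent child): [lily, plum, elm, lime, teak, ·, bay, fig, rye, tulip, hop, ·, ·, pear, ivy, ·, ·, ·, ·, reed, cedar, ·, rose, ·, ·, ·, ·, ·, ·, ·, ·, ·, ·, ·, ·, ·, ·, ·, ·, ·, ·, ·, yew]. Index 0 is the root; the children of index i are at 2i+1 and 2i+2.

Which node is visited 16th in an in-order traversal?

ivy

In-order visits the left subtree, then the node, then the right subtree.
At lily: go left to plum.
  At plum: go left to lime.
    At lime: go left to fig.
      fig is a leaf — visit fig.
    Visit lime.
    At lime: go right to rye.
      rye is a leaf — visit rye.
  Visit plum.
  At plum: go right to teak.
    At teak: go left to tulip.
      At tulip: go left to reed.
        reed is a leaf — visit reed.
      Visit tulip.
      At tulip: go right to cedar.
        At cedar: no left child.
        Visit cedar.
        At cedar: go right to yew.
          yew is a leaf — visit yew.
    Visit teak.
    At teak: go right to hop.
      At hop: no left child.
      Visit hop.
      At hop: go right to rose.
        rose is a leaf — visit rose.
Visit lily.
At lily: go right to elm.
  At elm: no left child.
  Visit elm.
  At elm: go right to bay.
    At bay: go left to pear.
      pear is a leaf — visit pear.
    Visit bay.
    At bay: go right to ivy.
      ivy is a leaf — visit ivy.
Full in-order sequence: fig, lime, rye, plum, reed, tulip, cedar, yew, teak, hop, rose, lily, elm, pear, bay, ivy.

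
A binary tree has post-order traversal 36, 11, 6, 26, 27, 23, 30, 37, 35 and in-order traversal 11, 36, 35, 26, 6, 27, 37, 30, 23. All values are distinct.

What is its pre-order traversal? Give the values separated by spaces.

The last element of post-order is the root; it splits in-order into left and right subtrees.
Root 35: left subtree has 2 nodes {11, 36}, right has 6 {26, 6, 27, 37, 30, 23}.
  Root 11: left subtree has 0 nodes { }, right has 1 {36}.
  Root 37: left subtree has 3 nodes {26, 6, 27}, right has 2 {30, 23}.
    Root 27: left subtree has 2 nodes {26, 6}, right has 0 { }.
      Root 26: left subtree has 0 nodes { }, right has 1 {6}.
    Root 30: left subtree has 0 nodes { }, right has 1 {23}.

35 11 36 37 27 26 6 30 23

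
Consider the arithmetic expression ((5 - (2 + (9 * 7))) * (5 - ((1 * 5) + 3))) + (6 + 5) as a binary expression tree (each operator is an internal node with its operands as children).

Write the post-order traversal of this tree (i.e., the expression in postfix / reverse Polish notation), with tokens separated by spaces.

5 2 9 7 * + - 5 1 5 * 3 + - * 6 5 + +

Post-order on an expression tree gives postfix notation: for each operator, emit left operand, right operand, then the operator.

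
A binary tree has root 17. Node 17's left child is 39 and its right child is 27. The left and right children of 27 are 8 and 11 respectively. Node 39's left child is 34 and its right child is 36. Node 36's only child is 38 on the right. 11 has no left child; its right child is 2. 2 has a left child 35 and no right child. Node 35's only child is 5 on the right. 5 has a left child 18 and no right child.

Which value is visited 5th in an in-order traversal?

In-order visits the left subtree, then the node, then the right subtree.
At 17: go left to 39.
  At 39: go left to 34.
    34 is a leaf — visit 34.
  Visit 39.
  At 39: go right to 36.
    At 36: no left child.
    Visit 36.
    At 36: go right to 38.
      38 is a leaf — visit 38.
Visit 17.
At 17: go right to 27.
  At 27: go left to 8.
    8 is a leaf — visit 8.
  Visit 27.
  At 27: go right to 11.
    At 11: no left child.
    Visit 11.
    At 11: go right to 2.
      At 2: go left to 35.
        At 35: no left child.
        Visit 35.
        At 35: go right to 5.
          At 5: go left to 18.
            18 is a leaf — visit 18.
          Visit 5.
          At 5: no right child.
      Visit 2.
      At 2: no right child.
Full in-order sequence: 34, 39, 36, 38, 17, 8, 27, 11, 35, 18, 5, 2.

17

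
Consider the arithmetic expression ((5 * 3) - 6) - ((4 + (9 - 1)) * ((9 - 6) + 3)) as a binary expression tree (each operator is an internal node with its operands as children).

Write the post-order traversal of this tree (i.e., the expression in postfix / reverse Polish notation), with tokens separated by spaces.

Post-order on an expression tree gives postfix notation: for each operator, emit left operand, right operand, then the operator.

5 3 * 6 - 4 9 1 - + 9 6 - 3 + * -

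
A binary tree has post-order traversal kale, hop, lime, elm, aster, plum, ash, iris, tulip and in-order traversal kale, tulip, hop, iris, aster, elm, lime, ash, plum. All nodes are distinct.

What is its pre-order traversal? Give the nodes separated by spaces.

The last element of post-order is the root; it splits in-order into left and right subtrees.
Root tulip: left subtree has 1 node {kale}, right has 7 {hop, iris, aster, elm, lime, ash, plum}.
  Root iris: left subtree has 1 node {hop}, right has 5 {aster, elm, lime, ash, plum}.
    Root ash: left subtree has 3 nodes {aster, elm, lime}, right has 1 {plum}.
      Root aster: left subtree has 0 nodes { }, right has 2 {elm, lime}.
        Root elm: left subtree has 0 nodes { }, right has 1 {lime}.

tulip kale iris hop ash aster elm lime plum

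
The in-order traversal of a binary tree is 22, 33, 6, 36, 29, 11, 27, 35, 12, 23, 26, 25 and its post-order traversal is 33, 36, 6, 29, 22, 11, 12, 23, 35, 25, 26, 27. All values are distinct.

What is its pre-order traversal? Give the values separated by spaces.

27 11 22 29 6 33 36 26 35 23 12 25

The last element of post-order is the root; it splits in-order into left and right subtrees.
Root 27: left subtree has 6 nodes {22, 33, 6, 36, 29, 11}, right has 5 {35, 12, 23, 26, 25}.
  Root 11: left subtree has 5 nodes {22, 33, 6, 36, 29}, right has 0 { }.
    Root 22: left subtree has 0 nodes { }, right has 4 {33, 6, 36, 29}.
      Root 29: left subtree has 3 nodes {33, 6, 36}, right has 0 { }.
        Root 6: left subtree has 1 node {33}, right has 1 {36}.
  Root 26: left subtree has 3 nodes {35, 12, 23}, right has 1 {25}.
    Root 35: left subtree has 0 nodes { }, right has 2 {12, 23}.
      Root 23: left subtree has 1 node {12}, right has 0 { }.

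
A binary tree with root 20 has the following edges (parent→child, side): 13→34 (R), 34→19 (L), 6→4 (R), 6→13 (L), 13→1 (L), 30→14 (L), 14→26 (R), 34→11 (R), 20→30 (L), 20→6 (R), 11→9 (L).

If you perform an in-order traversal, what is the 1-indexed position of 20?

4

In-order visits the left subtree, then the node, then the right subtree.
At 20: go left to 30.
  At 30: go left to 14.
    At 14: no left child.
    Visit 14.
    At 14: go right to 26.
      26 is a leaf — visit 26.
  Visit 30.
  At 30: no right child.
Visit 20.
At 20: go right to 6.
  At 6: go left to 13.
    At 13: go left to 1.
      1 is a leaf — visit 1.
    Visit 13.
    At 13: go right to 34.
      At 34: go left to 19.
        19 is a leaf — visit 19.
      Visit 34.
      At 34: go right to 11.
        At 11: go left to 9.
          9 is a leaf — visit 9.
        Visit 11.
        At 11: no right child.
  Visit 6.
  At 6: go right to 4.
    4 is a leaf — visit 4.
Full in-order sequence: 14, 26, 30, 20, 1, 13, 19, 34, 9, 11, 6, 4.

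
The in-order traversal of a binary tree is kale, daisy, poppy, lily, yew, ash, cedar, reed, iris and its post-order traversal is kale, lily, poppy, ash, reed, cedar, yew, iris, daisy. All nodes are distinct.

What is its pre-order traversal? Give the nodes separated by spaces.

daisy kale iris yew poppy lily cedar ash reed

The last element of post-order is the root; it splits in-order into left and right subtrees.
Root daisy: left subtree has 1 node {kale}, right has 7 {poppy, lily, yew, ash, cedar, reed, iris}.
  Root iris: left subtree has 6 nodes {poppy, lily, yew, ash, cedar, reed}, right has 0 { }.
    Root yew: left subtree has 2 nodes {poppy, lily}, right has 3 {ash, cedar, reed}.
      Root poppy: left subtree has 0 nodes { }, right has 1 {lily}.
      Root cedar: left subtree has 1 node {ash}, right has 1 {reed}.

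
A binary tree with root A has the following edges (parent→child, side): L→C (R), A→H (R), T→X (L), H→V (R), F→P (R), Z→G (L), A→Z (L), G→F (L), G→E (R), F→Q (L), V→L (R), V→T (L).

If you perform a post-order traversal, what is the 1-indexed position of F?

Post-order visits the left subtree, then the right subtree, then the node.
At A: go left to Z.
  At Z: go left to G.
    At G: go left to F.
      At F: go left to Q.
        Q is a leaf — visit Q.
      At F: go right to P.
        P is a leaf — visit P.
      Visit F.
    At G: go right to E.
      E is a leaf — visit E.
    Visit G.
  At Z: no right child.
  Visit Z.
At A: go right to H.
  At H: no left child.
  At H: go right to V.
    At V: go left to T.
      At T: go left to X.
        X is a leaf — visit X.
      At T: no right child.
      Visit T.
    At V: go right to L.
      At L: no left child.
      At L: go right to C.
        C is a leaf — visit C.
      Visit L.
    Visit V.
  Visit H.
Visit A.
Full post-order sequence: Q, P, F, E, G, Z, X, T, C, L, V, H, A.

3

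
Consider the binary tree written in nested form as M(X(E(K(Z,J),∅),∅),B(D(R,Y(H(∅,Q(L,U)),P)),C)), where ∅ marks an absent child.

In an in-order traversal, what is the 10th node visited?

L

In-order visits the left subtree, then the node, then the right subtree.
At M: go left to X.
  At X: go left to E.
    At E: go left to K.
      At K: go left to Z.
        Z is a leaf — visit Z.
      Visit K.
      At K: go right to J.
        J is a leaf — visit J.
    Visit E.
    At E: no right child.
  Visit X.
  At X: no right child.
Visit M.
At M: go right to B.
  At B: go left to D.
    At D: go left to R.
      R is a leaf — visit R.
    Visit D.
    At D: go right to Y.
      At Y: go left to H.
        At H: no left child.
        Visit H.
        At H: go right to Q.
          At Q: go left to L.
            L is a leaf — visit L.
          Visit Q.
          At Q: go right to U.
            U is a leaf — visit U.
      Visit Y.
      At Y: go right to P.
        P is a leaf — visit P.
  Visit B.
  At B: go right to C.
    C is a leaf — visit C.
Full in-order sequence: Z, K, J, E, X, M, R, D, H, L, Q, U, Y, P, B, C.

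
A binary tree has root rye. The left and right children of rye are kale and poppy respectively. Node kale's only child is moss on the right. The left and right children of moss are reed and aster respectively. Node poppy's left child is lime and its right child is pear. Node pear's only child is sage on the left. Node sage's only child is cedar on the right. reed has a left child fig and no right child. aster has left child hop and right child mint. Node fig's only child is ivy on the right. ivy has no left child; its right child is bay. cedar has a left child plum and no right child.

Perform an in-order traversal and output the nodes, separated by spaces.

In-order visits the left subtree, then the node, then the right subtree.
At rye: go left to kale.
  At kale: no left child.
  Visit kale.
  At kale: go right to moss.
    At moss: go left to reed.
      At reed: go left to fig.
        At fig: no left child.
        Visit fig.
        At fig: go right to ivy.
          At ivy: no left child.
          Visit ivy.
          At ivy: go right to bay.
            bay is a leaf — visit bay.
      Visit reed.
      At reed: no right child.
    Visit moss.
    At moss: go right to aster.
      At aster: go left to hop.
        hop is a leaf — visit hop.
      Visit aster.
      At aster: go right to mint.
        mint is a leaf — visit mint.
Visit rye.
At rye: go right to poppy.
  At poppy: go left to lime.
    lime is a leaf — visit lime.
  Visit poppy.
  At poppy: go right to pear.
    At pear: go left to sage.
      At sage: no left child.
      Visit sage.
      At sage: go right to cedar.
        At cedar: go left to plum.
          plum is a leaf — visit plum.
        Visit cedar.
        At cedar: no right child.
    Visit pear.
    At pear: no right child.

kale fig ivy bay reed moss hop aster mint rye lime poppy sage plum cedar pear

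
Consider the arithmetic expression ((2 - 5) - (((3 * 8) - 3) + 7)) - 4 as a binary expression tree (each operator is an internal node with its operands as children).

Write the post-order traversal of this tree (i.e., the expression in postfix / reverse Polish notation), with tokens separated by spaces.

2 5 - 3 8 * 3 - 7 + - 4 -

Post-order on an expression tree gives postfix notation: for each operator, emit left operand, right operand, then the operator.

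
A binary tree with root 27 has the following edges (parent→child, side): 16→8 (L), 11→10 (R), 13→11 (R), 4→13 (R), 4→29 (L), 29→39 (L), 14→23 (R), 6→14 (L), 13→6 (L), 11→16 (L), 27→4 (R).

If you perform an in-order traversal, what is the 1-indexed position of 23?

In-order visits the left subtree, then the node, then the right subtree.
At 27: no left child.
Visit 27.
At 27: go right to 4.
  At 4: go left to 29.
    At 29: go left to 39.
      39 is a leaf — visit 39.
    Visit 29.
    At 29: no right child.
  Visit 4.
  At 4: go right to 13.
    At 13: go left to 6.
      At 6: go left to 14.
        At 14: no left child.
        Visit 14.
        At 14: go right to 23.
          23 is a leaf — visit 23.
      Visit 6.
      At 6: no right child.
    Visit 13.
    At 13: go right to 11.
      At 11: go left to 16.
        At 16: go left to 8.
          8 is a leaf — visit 8.
        Visit 16.
        At 16: no right child.
      Visit 11.
      At 11: go right to 10.
        10 is a leaf — visit 10.
Full in-order sequence: 27, 39, 29, 4, 14, 23, 6, 13, 8, 16, 11, 10.

6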